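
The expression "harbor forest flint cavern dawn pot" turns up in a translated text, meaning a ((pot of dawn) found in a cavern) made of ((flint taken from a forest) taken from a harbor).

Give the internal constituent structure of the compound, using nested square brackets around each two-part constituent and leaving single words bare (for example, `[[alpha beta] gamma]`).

Overall it is a kind of pot (specifically "cavern dawn pot"); the modifier is "harbor forest flint".
Inside "harbor forest flint": head "flint" (specifically "forest flint"), modifier "harbor".
Inside "forest flint": head "flint", modifier "forest".
Inside "cavern dawn pot": head "pot" (specifically "dawn pot"), modifier "cavern".
Inside "dawn pot": head "pot", modifier "dawn".
Putting it together: [[harbor [forest flint]] [cavern [dawn pot]]].

[[harbor [forest flint]] [cavern [dawn pot]]]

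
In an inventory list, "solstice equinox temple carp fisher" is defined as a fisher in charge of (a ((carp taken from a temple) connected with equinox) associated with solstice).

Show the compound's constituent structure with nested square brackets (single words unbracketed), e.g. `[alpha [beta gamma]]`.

[[solstice [equinox [temple carp]]] fisher]

Whole compound: head "fisher", modifier "solstice equinox temple carp".
Within "solstice equinox temple carp", the head is "carp" (specifically "equinox temple carp") and the modifier is "solstice".
Within "equinox temple carp", the head is "carp" (specifically "temple carp") and the modifier is "equinox".
Within "temple carp", the head is "carp" and the modifier is "temple".
Putting it together: [[solstice [equinox [temple carp]]] fisher].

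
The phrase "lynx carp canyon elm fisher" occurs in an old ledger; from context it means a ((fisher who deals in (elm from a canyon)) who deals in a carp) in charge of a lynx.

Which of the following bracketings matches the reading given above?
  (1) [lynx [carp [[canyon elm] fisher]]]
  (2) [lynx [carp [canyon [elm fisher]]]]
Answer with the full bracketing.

The paraphrase's head is the "fisher" part ("carp canyon elm fisher"); its modifier is "lynx".
That top-level split, carried through the inner groups, gives [lynx [carp [[canyon elm] fisher]]].

[lynx [carp [[canyon elm] fisher]]]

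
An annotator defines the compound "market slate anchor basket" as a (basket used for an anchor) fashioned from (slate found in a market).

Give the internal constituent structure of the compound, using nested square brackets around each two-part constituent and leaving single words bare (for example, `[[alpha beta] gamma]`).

Whole compound: head "basket" (specifically "anchor basket"), modifier "market slate".
Within "market slate", the head is "slate" and the modifier is "market".
Within "anchor basket", the head is "basket" and the modifier is "anchor".
Putting it together: [[market slate] [anchor basket]].

[[market slate] [anchor basket]]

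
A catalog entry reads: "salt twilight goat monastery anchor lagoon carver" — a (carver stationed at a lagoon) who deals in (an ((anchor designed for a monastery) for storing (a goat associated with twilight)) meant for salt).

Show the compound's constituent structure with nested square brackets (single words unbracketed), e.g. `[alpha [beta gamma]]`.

At the top level: head "carver" (specifically "lagoon carver"); modifier "salt twilight goat monastery anchor".
Within "salt twilight goat monastery anchor", the head is "anchor" (specifically "twilight goat monastery anchor") and the modifier is "salt".
Within "twilight goat monastery anchor", the head is "anchor" (specifically "monastery anchor") and the modifier is "twilight goat".
Within "twilight goat", the head is "goat" and the modifier is "twilight".
Within "monastery anchor", the head is "anchor" and the modifier is "monastery".
Within "lagoon carver", the head is "carver" and the modifier is "lagoon".
So the structure is [[salt [[twilight goat] [monastery anchor]]] [lagoon carver]].

[[salt [[twilight goat] [monastery anchor]]] [lagoon carver]]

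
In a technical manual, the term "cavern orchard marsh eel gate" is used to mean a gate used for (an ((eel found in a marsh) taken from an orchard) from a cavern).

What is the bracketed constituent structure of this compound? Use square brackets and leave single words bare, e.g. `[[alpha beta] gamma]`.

[[cavern [orchard [marsh eel]]] gate]

The outermost head in the paraphrase is "gate", modified by "cavern orchard marsh eel".
Inside "cavern orchard marsh eel": head "eel" (specifically "orchard marsh eel"), modifier "cavern".
Inside "orchard marsh eel": head "eel" (specifically "marsh eel"), modifier "orchard".
Inside "marsh eel": head "eel", modifier "marsh".
So the structure is [[cavern [orchard [marsh eel]]] gate].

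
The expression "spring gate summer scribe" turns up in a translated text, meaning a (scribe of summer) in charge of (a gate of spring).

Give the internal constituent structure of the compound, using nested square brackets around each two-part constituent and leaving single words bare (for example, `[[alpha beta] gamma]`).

[[spring gate] [summer scribe]]

At the top level: head "scribe" (specifically "summer scribe"); modifier "spring gate".
Within "spring gate", the head is "gate" and the modifier is "spring".
Within "summer scribe", the head is "scribe" and the modifier is "summer".
Assembled: [[spring gate] [summer scribe]].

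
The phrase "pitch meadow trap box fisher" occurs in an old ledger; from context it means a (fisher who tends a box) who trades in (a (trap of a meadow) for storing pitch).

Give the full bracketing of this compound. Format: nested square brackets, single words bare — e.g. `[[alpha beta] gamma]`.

[[pitch [meadow trap]] [box fisher]]

Overall it is a kind of fisher (specifically "box fisher"); the modifier is "pitch meadow trap".
Inside "pitch meadow trap": head "trap" (specifically "meadow trap"), modifier "pitch".
Inside "meadow trap": head "trap", modifier "meadow".
Inside "box fisher": head "fisher", modifier "box".
Putting it together: [[pitch [meadow trap]] [box fisher]].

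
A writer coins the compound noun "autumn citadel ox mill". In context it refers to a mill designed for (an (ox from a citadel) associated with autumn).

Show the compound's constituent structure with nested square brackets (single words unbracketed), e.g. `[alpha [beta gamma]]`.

The outermost head in the paraphrase is "mill", modified by "autumn citadel ox".
"autumn citadel ox" → head "ox" (specifically "citadel ox"), modifier "autumn".
"citadel ox" → head "ox", modifier "citadel".
So the structure is [[autumn [citadel ox]] mill].

[[autumn [citadel ox]] mill]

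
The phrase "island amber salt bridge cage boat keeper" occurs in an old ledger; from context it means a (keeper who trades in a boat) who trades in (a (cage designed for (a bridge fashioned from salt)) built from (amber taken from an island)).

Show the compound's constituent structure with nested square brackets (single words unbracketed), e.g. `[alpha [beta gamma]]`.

[[[island amber] [[salt bridge] cage]] [boat keeper]]

At the top level: head "keeper" (specifically "boat keeper"); modifier "island amber salt bridge cage".
Within "island amber salt bridge cage", the head is "cage" (specifically "salt bridge cage") and the modifier is "island amber".
Within "island amber", the head is "amber" and the modifier is "island".
Within "salt bridge cage", the head is "cage" and the modifier is "salt bridge".
Within "salt bridge", the head is "bridge" and the modifier is "salt".
Within "boat keeper", the head is "keeper" and the modifier is "boat".
So the structure is [[[island amber] [[salt bridge] cage]] [boat keeper]].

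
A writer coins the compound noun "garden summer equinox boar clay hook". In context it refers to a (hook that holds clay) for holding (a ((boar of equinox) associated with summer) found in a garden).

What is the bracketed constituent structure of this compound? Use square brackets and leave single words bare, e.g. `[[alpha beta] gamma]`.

The outermost head in the paraphrase is "hook" (specifically "clay hook"), modified by "garden summer equinox boar".
Inside "garden summer equinox boar": head "boar" (specifically "summer equinox boar"), modifier "garden".
Inside "summer equinox boar": head "boar" (specifically "equinox boar"), modifier "summer".
Inside "equinox boar": head "boar", modifier "equinox".
Inside "clay hook": head "hook", modifier "clay".
So the structure is [[garden [summer [equinox boar]]] [clay hook]].

[[garden [summer [equinox boar]]] [clay hook]]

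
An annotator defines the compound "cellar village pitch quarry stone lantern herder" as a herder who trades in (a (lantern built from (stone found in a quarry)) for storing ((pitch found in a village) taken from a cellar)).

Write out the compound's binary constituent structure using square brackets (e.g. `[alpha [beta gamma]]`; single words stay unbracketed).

At the top level: head "herder"; modifier "cellar village pitch quarry stone lantern".
"cellar village pitch quarry stone lantern" → head "lantern" (specifically "quarry stone lantern"), modifier "cellar village pitch".
"cellar village pitch" → head "pitch" (specifically "village pitch"), modifier "cellar".
"village pitch" → head "pitch", modifier "village".
"quarry stone lantern" → head "lantern", modifier "quarry stone".
"quarry stone" → head "stone", modifier "quarry".
So the structure is [[[cellar [village pitch]] [[quarry stone] lantern]] herder].

[[[cellar [village pitch]] [[quarry stone] lantern]] herder]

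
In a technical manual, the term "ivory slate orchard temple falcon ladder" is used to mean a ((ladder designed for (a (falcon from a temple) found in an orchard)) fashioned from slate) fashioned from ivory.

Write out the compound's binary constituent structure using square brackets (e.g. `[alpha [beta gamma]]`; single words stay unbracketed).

[ivory [slate [[orchard [temple falcon]] ladder]]]

At the top level: head "ladder" (specifically "slate orchard temple falcon ladder"); modifier "ivory".
Inside "slate orchard temple falcon ladder": head "ladder" (specifically "orchard temple falcon ladder"), modifier "slate".
Inside "orchard temple falcon ladder": head "ladder", modifier "orchard temple falcon".
Inside "orchard temple falcon": head "falcon" (specifically "temple falcon"), modifier "orchard".
Inside "temple falcon": head "falcon", modifier "temple".
Putting it together: [ivory [slate [[orchard [temple falcon]] ladder]]].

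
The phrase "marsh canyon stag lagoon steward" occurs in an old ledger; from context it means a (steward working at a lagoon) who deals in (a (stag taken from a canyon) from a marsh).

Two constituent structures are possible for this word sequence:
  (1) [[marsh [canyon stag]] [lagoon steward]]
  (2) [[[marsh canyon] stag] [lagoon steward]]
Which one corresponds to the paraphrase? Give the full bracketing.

The paraphrase's head is the "steward" part ("lagoon steward"); its modifier is "marsh canyon stag".
That top-level split, carried through the inner groups, gives [[marsh [canyon stag]] [lagoon steward]].

[[marsh [canyon stag]] [lagoon steward]]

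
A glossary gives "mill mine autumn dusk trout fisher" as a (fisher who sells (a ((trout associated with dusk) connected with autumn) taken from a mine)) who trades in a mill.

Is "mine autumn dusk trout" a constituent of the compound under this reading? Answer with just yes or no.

yes

The paraphrase groups the words so that "mine autumn dusk trout" is one unit: it corresponds to a single parenthesized sub-phrase.
The full structure is [mill [[mine [autumn [dusk trout]]] fisher]], in which [mine autumn dusk trout] is a constituent.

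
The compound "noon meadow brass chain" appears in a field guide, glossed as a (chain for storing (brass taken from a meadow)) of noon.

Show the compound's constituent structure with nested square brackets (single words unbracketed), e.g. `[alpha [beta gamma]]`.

At the top level: head "chain" (specifically "meadow brass chain"); modifier "noon".
"meadow brass chain" → head "chain", modifier "meadow brass".
"meadow brass" → head "brass", modifier "meadow".
Putting it together: [noon [[meadow brass] chain]].

[noon [[meadow brass] chain]]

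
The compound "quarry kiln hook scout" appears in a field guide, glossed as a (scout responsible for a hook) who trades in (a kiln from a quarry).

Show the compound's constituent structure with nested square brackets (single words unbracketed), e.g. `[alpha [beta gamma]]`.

Overall it is a kind of scout (specifically "hook scout"); the modifier is "quarry kiln".
Within "quarry kiln", the head is "kiln" and the modifier is "quarry".
Within "hook scout", the head is "scout" and the modifier is "hook".
Assembled: [[quarry kiln] [hook scout]].

[[quarry kiln] [hook scout]]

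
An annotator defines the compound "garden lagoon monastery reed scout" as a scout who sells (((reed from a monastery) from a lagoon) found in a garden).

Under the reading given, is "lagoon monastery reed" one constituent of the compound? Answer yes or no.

The paraphrase groups the words so that "lagoon monastery reed" is one unit: it corresponds to a single parenthesized sub-phrase.
The full structure is [[garden [lagoon [monastery reed]]] scout], in which [lagoon monastery reed] is a constituent.

yes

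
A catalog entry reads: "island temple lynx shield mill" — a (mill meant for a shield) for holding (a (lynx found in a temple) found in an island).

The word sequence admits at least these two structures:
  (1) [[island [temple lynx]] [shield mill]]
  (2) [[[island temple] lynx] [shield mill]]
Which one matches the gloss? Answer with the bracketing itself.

[[island [temple lynx]] [shield mill]]

The paraphrase's head is the "mill" part ("shield mill"); its modifier is "island temple lynx".
That top-level split, carried through the inner groups, gives [[island [temple lynx]] [shield mill]].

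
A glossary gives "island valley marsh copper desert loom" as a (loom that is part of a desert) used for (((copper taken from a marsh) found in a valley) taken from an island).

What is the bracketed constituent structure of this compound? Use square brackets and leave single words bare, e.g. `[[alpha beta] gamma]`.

[[island [valley [marsh copper]]] [desert loom]]

At the top level: head "loom" (specifically "desert loom"); modifier "island valley marsh copper".
"island valley marsh copper" → head "copper" (specifically "valley marsh copper"), modifier "island".
"valley marsh copper" → head "copper" (specifically "marsh copper"), modifier "valley".
"marsh copper" → head "copper", modifier "marsh".
"desert loom" → head "loom", modifier "desert".
Putting it together: [[island [valley [marsh copper]]] [desert loom]].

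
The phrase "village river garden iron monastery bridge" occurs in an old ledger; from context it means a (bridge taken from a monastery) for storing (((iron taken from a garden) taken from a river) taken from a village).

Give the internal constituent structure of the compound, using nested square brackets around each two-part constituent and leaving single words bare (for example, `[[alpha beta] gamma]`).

[[village [river [garden iron]]] [monastery bridge]]

The outermost head in the paraphrase is "bridge" (specifically "monastery bridge"), modified by "village river garden iron".
Inside "village river garden iron": head "iron" (specifically "river garden iron"), modifier "village".
Inside "river garden iron": head "iron" (specifically "garden iron"), modifier "river".
Inside "garden iron": head "iron", modifier "garden".
Inside "monastery bridge": head "bridge", modifier "monastery".
So the structure is [[village [river [garden iron]]] [monastery bridge]].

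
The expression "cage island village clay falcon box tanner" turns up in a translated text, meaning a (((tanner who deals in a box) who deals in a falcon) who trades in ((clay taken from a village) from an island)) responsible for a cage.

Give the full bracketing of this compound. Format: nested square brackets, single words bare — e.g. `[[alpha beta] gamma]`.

Whole compound: head "tanner" (specifically "island village clay falcon box tanner"), modifier "cage".
"island village clay falcon box tanner" → head "tanner" (specifically "falcon box tanner"), modifier "island village clay".
"island village clay" → head "clay" (specifically "village clay"), modifier "island".
"village clay" → head "clay", modifier "village".
"falcon box tanner" → head "tanner" (specifically "box tanner"), modifier "falcon".
"box tanner" → head "tanner", modifier "box".
So the structure is [cage [[island [village clay]] [falcon [box tanner]]]].

[cage [[island [village clay]] [falcon [box tanner]]]]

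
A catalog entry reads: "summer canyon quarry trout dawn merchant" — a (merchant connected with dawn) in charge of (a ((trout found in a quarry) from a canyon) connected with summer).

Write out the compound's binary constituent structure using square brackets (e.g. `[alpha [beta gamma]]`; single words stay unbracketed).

[[summer [canyon [quarry trout]]] [dawn merchant]]

At the top level: head "merchant" (specifically "dawn merchant"); modifier "summer canyon quarry trout".
Inside "summer canyon quarry trout": head "trout" (specifically "canyon quarry trout"), modifier "summer".
Inside "canyon quarry trout": head "trout" (specifically "quarry trout"), modifier "canyon".
Inside "quarry trout": head "trout", modifier "quarry".
Inside "dawn merchant": head "merchant", modifier "dawn".
So the structure is [[summer [canyon [quarry trout]]] [dawn merchant]].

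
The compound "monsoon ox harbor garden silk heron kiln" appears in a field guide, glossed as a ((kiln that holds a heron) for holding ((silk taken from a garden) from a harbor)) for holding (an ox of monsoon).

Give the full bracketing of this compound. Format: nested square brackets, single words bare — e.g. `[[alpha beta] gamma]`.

The outermost head in the paraphrase is "kiln" (specifically "harbor garden silk heron kiln"), modified by "monsoon ox".
"monsoon ox" → head "ox", modifier "monsoon".
"harbor garden silk heron kiln" → head "kiln" (specifically "heron kiln"), modifier "harbor garden silk".
"harbor garden silk" → head "silk" (specifically "garden silk"), modifier "harbor".
"garden silk" → head "silk", modifier "garden".
"heron kiln" → head "kiln", modifier "heron".
Assembled: [[monsoon ox] [[harbor [garden silk]] [heron kiln]]].

[[monsoon ox] [[harbor [garden silk]] [heron kiln]]]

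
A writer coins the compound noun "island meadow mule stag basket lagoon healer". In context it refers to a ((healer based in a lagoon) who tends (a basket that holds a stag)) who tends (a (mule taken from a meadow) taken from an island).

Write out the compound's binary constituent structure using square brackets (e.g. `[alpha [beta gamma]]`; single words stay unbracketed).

The outermost head in the paraphrase is "healer" (specifically "stag basket lagoon healer"), modified by "island meadow mule".
Within "island meadow mule", the head is "mule" (specifically "meadow mule") and the modifier is "island".
Within "meadow mule", the head is "mule" and the modifier is "meadow".
Within "stag basket lagoon healer", the head is "healer" (specifically "lagoon healer") and the modifier is "stag basket".
Within "stag basket", the head is "basket" and the modifier is "stag".
Within "lagoon healer", the head is "healer" and the modifier is "lagoon".
Assembled: [[island [meadow mule]] [[stag basket] [lagoon healer]]].

[[island [meadow mule]] [[stag basket] [lagoon healer]]]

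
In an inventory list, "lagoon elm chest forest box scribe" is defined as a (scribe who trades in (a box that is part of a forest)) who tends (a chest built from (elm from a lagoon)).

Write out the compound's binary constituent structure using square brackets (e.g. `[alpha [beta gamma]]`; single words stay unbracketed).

[[[lagoon elm] chest] [[forest box] scribe]]

Whole compound: head "scribe" (specifically "forest box scribe"), modifier "lagoon elm chest".
"lagoon elm chest" → head "chest", modifier "lagoon elm".
"lagoon elm" → head "elm", modifier "lagoon".
"forest box scribe" → head "scribe", modifier "forest box".
"forest box" → head "box", modifier "forest".
Putting it together: [[[lagoon elm] chest] [[forest box] scribe]].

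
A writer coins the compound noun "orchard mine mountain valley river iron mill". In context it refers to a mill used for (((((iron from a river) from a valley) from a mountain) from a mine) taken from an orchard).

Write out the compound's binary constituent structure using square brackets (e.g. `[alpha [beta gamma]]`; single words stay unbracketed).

At the top level: head "mill"; modifier "orchard mine mountain valley river iron".
Inside "orchard mine mountain valley river iron": head "iron" (specifically "mine mountain valley river iron"), modifier "orchard".
Inside "mine mountain valley river iron": head "iron" (specifically "mountain valley river iron"), modifier "mine".
Inside "mountain valley river iron": head "iron" (specifically "valley river iron"), modifier "mountain".
Inside "valley river iron": head "iron" (specifically "river iron"), modifier "valley".
Inside "river iron": head "iron", modifier "river".
Putting it together: [[orchard [mine [mountain [valley [river iron]]]]] mill].

[[orchard [mine [mountain [valley [river iron]]]]] mill]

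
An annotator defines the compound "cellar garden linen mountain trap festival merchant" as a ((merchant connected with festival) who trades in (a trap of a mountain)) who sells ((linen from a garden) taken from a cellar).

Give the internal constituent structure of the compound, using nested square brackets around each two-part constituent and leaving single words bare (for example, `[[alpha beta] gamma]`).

The outermost head in the paraphrase is "merchant" (specifically "mountain trap festival merchant"), modified by "cellar garden linen".
"cellar garden linen" → head "linen" (specifically "garden linen"), modifier "cellar".
"garden linen" → head "linen", modifier "garden".
"mountain trap festival merchant" → head "merchant" (specifically "festival merchant"), modifier "mountain trap".
"mountain trap" → head "trap", modifier "mountain".
"festival merchant" → head "merchant", modifier "festival".
Assembled: [[cellar [garden linen]] [[mountain trap] [festival merchant]]].

[[cellar [garden linen]] [[mountain trap] [festival merchant]]]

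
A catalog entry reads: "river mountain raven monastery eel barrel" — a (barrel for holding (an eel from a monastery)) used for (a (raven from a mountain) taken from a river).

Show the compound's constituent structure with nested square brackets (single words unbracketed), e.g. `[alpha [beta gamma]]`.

[[river [mountain raven]] [[monastery eel] barrel]]

Overall it is a kind of barrel (specifically "monastery eel barrel"); the modifier is "river mountain raven".
Within "river mountain raven", the head is "raven" (specifically "mountain raven") and the modifier is "river".
Within "mountain raven", the head is "raven" and the modifier is "mountain".
Within "monastery eel barrel", the head is "barrel" and the modifier is "monastery eel".
Within "monastery eel", the head is "eel" and the modifier is "monastery".
Putting it together: [[river [mountain raven]] [[monastery eel] barrel]].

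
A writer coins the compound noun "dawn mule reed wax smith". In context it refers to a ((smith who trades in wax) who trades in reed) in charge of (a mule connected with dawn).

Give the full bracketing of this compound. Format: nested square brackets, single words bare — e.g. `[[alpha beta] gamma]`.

[[dawn mule] [reed [wax smith]]]

Whole compound: head "smith" (specifically "reed wax smith"), modifier "dawn mule".
Within "dawn mule", the head is "mule" and the modifier is "dawn".
Within "reed wax smith", the head is "smith" (specifically "wax smith") and the modifier is "reed".
Within "wax smith", the head is "smith" and the modifier is "wax".
Putting it together: [[dawn mule] [reed [wax smith]]].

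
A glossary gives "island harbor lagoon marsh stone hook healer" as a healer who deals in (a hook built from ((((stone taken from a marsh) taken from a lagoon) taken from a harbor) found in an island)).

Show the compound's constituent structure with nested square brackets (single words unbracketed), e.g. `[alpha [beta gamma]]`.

The outermost head in the paraphrase is "healer", modified by "island harbor lagoon marsh stone hook".
Within "island harbor lagoon marsh stone hook", the head is "hook" and the modifier is "island harbor lagoon marsh stone".
Within "island harbor lagoon marsh stone", the head is "stone" (specifically "harbor lagoon marsh stone") and the modifier is "island".
Within "harbor lagoon marsh stone", the head is "stone" (specifically "lagoon marsh stone") and the modifier is "harbor".
Within "lagoon marsh stone", the head is "stone" (specifically "marsh stone") and the modifier is "lagoon".
Within "marsh stone", the head is "stone" and the modifier is "marsh".
Assembled: [[[island [harbor [lagoon [marsh stone]]]] hook] healer].

[[[island [harbor [lagoon [marsh stone]]]] hook] healer]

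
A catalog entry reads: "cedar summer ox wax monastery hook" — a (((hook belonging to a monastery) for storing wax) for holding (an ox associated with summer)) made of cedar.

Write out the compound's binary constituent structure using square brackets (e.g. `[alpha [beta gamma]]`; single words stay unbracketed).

Overall it is a kind of hook (specifically "summer ox wax monastery hook"); the modifier is "cedar".
"summer ox wax monastery hook" → head "hook" (specifically "wax monastery hook"), modifier "summer ox".
"summer ox" → head "ox", modifier "summer".
"wax monastery hook" → head "hook" (specifically "monastery hook"), modifier "wax".
"monastery hook" → head "hook", modifier "monastery".
Assembled: [cedar [[summer ox] [wax [monastery hook]]]].

[cedar [[summer ox] [wax [monastery hook]]]]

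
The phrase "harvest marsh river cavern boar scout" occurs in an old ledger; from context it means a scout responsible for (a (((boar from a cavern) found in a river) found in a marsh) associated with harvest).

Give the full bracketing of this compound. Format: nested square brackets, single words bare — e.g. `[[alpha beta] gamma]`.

Overall it is a kind of scout; the modifier is "harvest marsh river cavern boar".
"harvest marsh river cavern boar" → head "boar" (specifically "marsh river cavern boar"), modifier "harvest".
"marsh river cavern boar" → head "boar" (specifically "river cavern boar"), modifier "marsh".
"river cavern boar" → head "boar" (specifically "cavern boar"), modifier "river".
"cavern boar" → head "boar", modifier "cavern".
Putting it together: [[harvest [marsh [river [cavern boar]]]] scout].

[[harvest [marsh [river [cavern boar]]]] scout]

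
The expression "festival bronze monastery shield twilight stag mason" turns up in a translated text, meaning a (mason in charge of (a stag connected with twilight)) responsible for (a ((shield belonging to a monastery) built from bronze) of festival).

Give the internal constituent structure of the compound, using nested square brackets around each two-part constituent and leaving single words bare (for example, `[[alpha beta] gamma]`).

[[festival [bronze [monastery shield]]] [[twilight stag] mason]]

Whole compound: head "mason" (specifically "twilight stag mason"), modifier "festival bronze monastery shield".
Within "festival bronze monastery shield", the head is "shield" (specifically "bronze monastery shield") and the modifier is "festival".
Within "bronze monastery shield", the head is "shield" (specifically "monastery shield") and the modifier is "bronze".
Within "monastery shield", the head is "shield" and the modifier is "monastery".
Within "twilight stag mason", the head is "mason" and the modifier is "twilight stag".
Within "twilight stag", the head is "stag" and the modifier is "twilight".
Putting it together: [[festival [bronze [monastery shield]]] [[twilight stag] mason]].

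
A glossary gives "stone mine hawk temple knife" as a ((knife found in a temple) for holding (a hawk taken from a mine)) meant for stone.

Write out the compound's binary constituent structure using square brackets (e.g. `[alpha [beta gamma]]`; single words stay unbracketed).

The outermost head in the paraphrase is "knife" (specifically "mine hawk temple knife"), modified by "stone".
Within "mine hawk temple knife", the head is "knife" (specifically "temple knife") and the modifier is "mine hawk".
Within "mine hawk", the head is "hawk" and the modifier is "mine".
Within "temple knife", the head is "knife" and the modifier is "temple".
Putting it together: [stone [[mine hawk] [temple knife]]].

[stone [[mine hawk] [temple knife]]]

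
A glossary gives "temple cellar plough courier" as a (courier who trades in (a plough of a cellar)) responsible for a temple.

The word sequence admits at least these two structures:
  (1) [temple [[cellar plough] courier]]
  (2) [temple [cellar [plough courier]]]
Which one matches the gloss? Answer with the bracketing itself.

[temple [[cellar plough] courier]]

The paraphrase's head is the "courier" part ("cellar plough courier"); its modifier is "temple".
That top-level split, carried through the inner groups, gives [temple [[cellar plough] courier]].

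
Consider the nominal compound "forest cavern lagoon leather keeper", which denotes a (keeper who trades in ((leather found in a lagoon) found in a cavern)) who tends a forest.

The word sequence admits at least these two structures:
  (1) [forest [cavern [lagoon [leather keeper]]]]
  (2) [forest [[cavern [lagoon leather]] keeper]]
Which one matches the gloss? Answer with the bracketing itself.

The paraphrase's head is the "keeper" part ("cavern lagoon leather keeper"); its modifier is "forest".
That top-level split, carried through the inner groups, gives [forest [[cavern [lagoon leather]] keeper]].

[forest [[cavern [lagoon leather]] keeper]]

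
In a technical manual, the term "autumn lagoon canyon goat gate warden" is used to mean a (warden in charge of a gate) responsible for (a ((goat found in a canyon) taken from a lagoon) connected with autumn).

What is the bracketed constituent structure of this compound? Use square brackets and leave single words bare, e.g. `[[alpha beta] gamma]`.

Whole compound: head "warden" (specifically "gate warden"), modifier "autumn lagoon canyon goat".
"autumn lagoon canyon goat" → head "goat" (specifically "lagoon canyon goat"), modifier "autumn".
"lagoon canyon goat" → head "goat" (specifically "canyon goat"), modifier "lagoon".
"canyon goat" → head "goat", modifier "canyon".
"gate warden" → head "warden", modifier "gate".
So the structure is [[autumn [lagoon [canyon goat]]] [gate warden]].

[[autumn [lagoon [canyon goat]]] [gate warden]]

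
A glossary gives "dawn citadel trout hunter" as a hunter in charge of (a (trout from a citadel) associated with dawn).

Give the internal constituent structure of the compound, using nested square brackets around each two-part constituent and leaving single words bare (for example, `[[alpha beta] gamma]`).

The outermost head in the paraphrase is "hunter", modified by "dawn citadel trout".
Inside "dawn citadel trout": head "trout" (specifically "citadel trout"), modifier "dawn".
Inside "citadel trout": head "trout", modifier "citadel".
Putting it together: [[dawn [citadel trout]] hunter].

[[dawn [citadel trout]] hunter]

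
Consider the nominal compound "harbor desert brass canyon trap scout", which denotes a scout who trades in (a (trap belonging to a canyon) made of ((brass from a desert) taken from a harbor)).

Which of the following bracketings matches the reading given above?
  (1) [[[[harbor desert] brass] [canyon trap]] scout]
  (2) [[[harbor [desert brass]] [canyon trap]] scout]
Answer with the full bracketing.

The paraphrase's head is the "scout" part ("scout"); its modifier is "harbor desert brass canyon trap".
That top-level split, carried through the inner groups, gives [[[harbor [desert brass]] [canyon trap]] scout].

[[[harbor [desert brass]] [canyon trap]] scout]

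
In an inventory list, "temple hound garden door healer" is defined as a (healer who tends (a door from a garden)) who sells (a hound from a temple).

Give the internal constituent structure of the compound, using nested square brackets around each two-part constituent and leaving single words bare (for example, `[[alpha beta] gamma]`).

Whole compound: head "healer" (specifically "garden door healer"), modifier "temple hound".
Within "temple hound", the head is "hound" and the modifier is "temple".
Within "garden door healer", the head is "healer" and the modifier is "garden door".
Within "garden door", the head is "door" and the modifier is "garden".
So the structure is [[temple hound] [[garden door] healer]].

[[temple hound] [[garden door] healer]]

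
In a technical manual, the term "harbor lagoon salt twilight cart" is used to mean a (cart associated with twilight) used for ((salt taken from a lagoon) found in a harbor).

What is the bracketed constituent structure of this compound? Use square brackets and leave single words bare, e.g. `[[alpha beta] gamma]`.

At the top level: head "cart" (specifically "twilight cart"); modifier "harbor lagoon salt".
"harbor lagoon salt" → head "salt" (specifically "lagoon salt"), modifier "harbor".
"lagoon salt" → head "salt", modifier "lagoon".
"twilight cart" → head "cart", modifier "twilight".
Putting it together: [[harbor [lagoon salt]] [twilight cart]].

[[harbor [lagoon salt]] [twilight cart]]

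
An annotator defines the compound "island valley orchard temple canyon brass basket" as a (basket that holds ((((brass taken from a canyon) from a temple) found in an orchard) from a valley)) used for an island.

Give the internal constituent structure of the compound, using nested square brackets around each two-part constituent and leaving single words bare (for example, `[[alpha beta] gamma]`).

Overall it is a kind of basket (specifically "valley orchard temple canyon brass basket"); the modifier is "island".
"valley orchard temple canyon brass basket" → head "basket", modifier "valley orchard temple canyon brass".
"valley orchard temple canyon brass" → head "brass" (specifically "orchard temple canyon brass"), modifier "valley".
"orchard temple canyon brass" → head "brass" (specifically "temple canyon brass"), modifier "orchard".
"temple canyon brass" → head "brass" (specifically "canyon brass"), modifier "temple".
"canyon brass" → head "brass", modifier "canyon".
Putting it together: [island [[valley [orchard [temple [canyon brass]]]] basket]].

[island [[valley [orchard [temple [canyon brass]]]] basket]]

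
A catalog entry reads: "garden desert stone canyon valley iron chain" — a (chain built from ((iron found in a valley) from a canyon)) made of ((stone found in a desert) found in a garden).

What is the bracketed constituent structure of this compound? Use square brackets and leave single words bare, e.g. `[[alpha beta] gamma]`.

The outermost head in the paraphrase is "chain" (specifically "canyon valley iron chain"), modified by "garden desert stone".
"garden desert stone" → head "stone" (specifically "desert stone"), modifier "garden".
"desert stone" → head "stone", modifier "desert".
"canyon valley iron chain" → head "chain", modifier "canyon valley iron".
"canyon valley iron" → head "iron" (specifically "valley iron"), modifier "canyon".
"valley iron" → head "iron", modifier "valley".
Assembled: [[garden [desert stone]] [[canyon [valley iron]] chain]].

[[garden [desert stone]] [[canyon [valley iron]] chain]]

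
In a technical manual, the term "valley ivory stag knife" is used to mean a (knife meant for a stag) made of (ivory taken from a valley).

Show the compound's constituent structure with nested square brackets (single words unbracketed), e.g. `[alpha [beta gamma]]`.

Overall it is a kind of knife (specifically "stag knife"); the modifier is "valley ivory".
"valley ivory" → head "ivory", modifier "valley".
"stag knife" → head "knife", modifier "stag".
So the structure is [[valley ivory] [stag knife]].

[[valley ivory] [stag knife]]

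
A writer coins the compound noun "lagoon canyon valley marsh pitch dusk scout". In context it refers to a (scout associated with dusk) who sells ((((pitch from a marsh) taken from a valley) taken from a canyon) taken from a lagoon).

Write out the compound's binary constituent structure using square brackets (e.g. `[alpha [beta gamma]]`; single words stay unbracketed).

At the top level: head "scout" (specifically "dusk scout"); modifier "lagoon canyon valley marsh pitch".
Inside "lagoon canyon valley marsh pitch": head "pitch" (specifically "canyon valley marsh pitch"), modifier "lagoon".
Inside "canyon valley marsh pitch": head "pitch" (specifically "valley marsh pitch"), modifier "canyon".
Inside "valley marsh pitch": head "pitch" (specifically "marsh pitch"), modifier "valley".
Inside "marsh pitch": head "pitch", modifier "marsh".
Inside "dusk scout": head "scout", modifier "dusk".
So the structure is [[lagoon [canyon [valley [marsh pitch]]]] [dusk scout]].

[[lagoon [canyon [valley [marsh pitch]]]] [dusk scout]]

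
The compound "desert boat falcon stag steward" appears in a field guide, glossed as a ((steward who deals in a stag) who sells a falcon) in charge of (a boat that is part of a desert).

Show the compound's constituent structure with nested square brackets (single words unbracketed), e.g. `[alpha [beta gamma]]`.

Overall it is a kind of steward (specifically "falcon stag steward"); the modifier is "desert boat".
Inside "desert boat": head "boat", modifier "desert".
Inside "falcon stag steward": head "steward" (specifically "stag steward"), modifier "falcon".
Inside "stag steward": head "steward", modifier "stag".
Assembled: [[desert boat] [falcon [stag steward]]].

[[desert boat] [falcon [stag steward]]]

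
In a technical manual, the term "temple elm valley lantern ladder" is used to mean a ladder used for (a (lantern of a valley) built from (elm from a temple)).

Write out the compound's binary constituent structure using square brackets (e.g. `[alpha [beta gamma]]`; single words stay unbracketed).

[[[temple elm] [valley lantern]] ladder]

At the top level: head "ladder"; modifier "temple elm valley lantern".
Within "temple elm valley lantern", the head is "lantern" (specifically "valley lantern") and the modifier is "temple elm".
Within "temple elm", the head is "elm" and the modifier is "temple".
Within "valley lantern", the head is "lantern" and the modifier is "valley".
Putting it together: [[[temple elm] [valley lantern]] ladder].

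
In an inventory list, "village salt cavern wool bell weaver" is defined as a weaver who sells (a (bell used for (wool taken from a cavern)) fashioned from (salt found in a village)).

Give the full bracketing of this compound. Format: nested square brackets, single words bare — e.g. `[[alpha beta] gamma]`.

[[[village salt] [[cavern wool] bell]] weaver]

The outermost head in the paraphrase is "weaver", modified by "village salt cavern wool bell".
Inside "village salt cavern wool bell": head "bell" (specifically "cavern wool bell"), modifier "village salt".
Inside "village salt": head "salt", modifier "village".
Inside "cavern wool bell": head "bell", modifier "cavern wool".
Inside "cavern wool": head "wool", modifier "cavern".
So the structure is [[[village salt] [[cavern wool] bell]] weaver].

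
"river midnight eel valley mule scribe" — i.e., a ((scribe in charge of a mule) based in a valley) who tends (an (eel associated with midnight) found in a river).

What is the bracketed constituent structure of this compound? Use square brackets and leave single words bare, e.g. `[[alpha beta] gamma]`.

[[river [midnight eel]] [valley [mule scribe]]]

The outermost head in the paraphrase is "scribe" (specifically "valley mule scribe"), modified by "river midnight eel".
Inside "river midnight eel": head "eel" (specifically "midnight eel"), modifier "river".
Inside "midnight eel": head "eel", modifier "midnight".
Inside "valley mule scribe": head "scribe" (specifically "mule scribe"), modifier "valley".
Inside "mule scribe": head "scribe", modifier "mule".
Assembled: [[river [midnight eel]] [valley [mule scribe]]].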